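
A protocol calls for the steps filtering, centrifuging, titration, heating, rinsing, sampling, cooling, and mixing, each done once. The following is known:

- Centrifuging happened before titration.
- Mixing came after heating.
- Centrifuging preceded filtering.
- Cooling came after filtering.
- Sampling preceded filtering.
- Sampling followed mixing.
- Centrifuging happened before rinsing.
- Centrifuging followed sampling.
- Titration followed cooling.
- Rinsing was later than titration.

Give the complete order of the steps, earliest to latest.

heating, mixing, sampling, centrifuging, filtering, cooling, titration, rinsing

The constraints fix every adjacent pair, so only one ordering works:
heating → mixing → sampling → centrifuging → filtering → cooling → titration → rinsing.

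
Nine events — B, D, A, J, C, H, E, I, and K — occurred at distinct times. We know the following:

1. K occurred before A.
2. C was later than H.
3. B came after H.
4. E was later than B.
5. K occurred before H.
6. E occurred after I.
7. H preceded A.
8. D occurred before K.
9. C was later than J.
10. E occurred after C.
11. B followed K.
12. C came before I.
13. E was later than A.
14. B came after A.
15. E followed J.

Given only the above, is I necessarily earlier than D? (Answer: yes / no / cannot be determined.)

no

Tracing the constraints gives D → K → H → C → I, so D must come before I.
That means I cannot be before D.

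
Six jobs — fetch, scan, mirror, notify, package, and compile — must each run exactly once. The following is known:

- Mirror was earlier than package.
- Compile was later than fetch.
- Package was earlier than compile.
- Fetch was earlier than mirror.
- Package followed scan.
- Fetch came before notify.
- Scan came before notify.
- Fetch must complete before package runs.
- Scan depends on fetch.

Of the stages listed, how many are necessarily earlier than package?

3

Directly stated before package: fetch, mirror, and scan.
That's fetch, mirror, and scan — 3 in all.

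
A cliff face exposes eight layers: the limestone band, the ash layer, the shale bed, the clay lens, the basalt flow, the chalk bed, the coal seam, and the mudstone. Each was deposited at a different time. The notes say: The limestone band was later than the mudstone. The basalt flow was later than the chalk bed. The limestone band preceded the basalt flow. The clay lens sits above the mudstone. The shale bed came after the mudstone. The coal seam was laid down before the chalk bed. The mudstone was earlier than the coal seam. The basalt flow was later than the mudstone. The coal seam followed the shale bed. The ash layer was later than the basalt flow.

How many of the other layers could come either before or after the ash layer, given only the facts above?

Forced before the ash layer: the basalt flow, the chalk bed, the coal seam, the limestone band, the mudstone, and the shale bed.
That leaves the clay lens with no forced order relative to the ash layer — 1.

1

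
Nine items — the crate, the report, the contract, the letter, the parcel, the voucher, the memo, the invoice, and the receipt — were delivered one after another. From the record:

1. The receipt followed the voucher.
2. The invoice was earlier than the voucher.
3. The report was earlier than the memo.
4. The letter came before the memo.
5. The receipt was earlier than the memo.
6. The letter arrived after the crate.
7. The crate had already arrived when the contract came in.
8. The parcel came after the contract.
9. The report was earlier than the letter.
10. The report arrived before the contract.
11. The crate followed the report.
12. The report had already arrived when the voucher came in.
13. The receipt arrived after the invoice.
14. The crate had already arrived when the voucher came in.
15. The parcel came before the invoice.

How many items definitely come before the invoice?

Directly stated before the invoice: the parcel.
The contract reaches the invoice via the contract → the parcel → the invoice.
The crate reaches the invoice via the crate → the contract → the parcel → the invoice.
The report reaches the invoice via the report → the contract → the parcel → the invoice.
No chain forces the memo (or any of the others) ahead of the invoice.
That's the contract, the crate, the parcel, and the report — 4 in all.

4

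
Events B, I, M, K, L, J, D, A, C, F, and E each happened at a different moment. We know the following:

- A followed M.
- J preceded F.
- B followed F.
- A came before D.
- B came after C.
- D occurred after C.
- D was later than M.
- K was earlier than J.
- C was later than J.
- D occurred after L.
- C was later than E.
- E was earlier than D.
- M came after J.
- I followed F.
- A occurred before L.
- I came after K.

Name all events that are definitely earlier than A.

Directly stated before A: M.
J reaches A via J → M → A.
K reaches A via K → J → M → A.
No chain forces B (or any of the others) ahead of A.

J, K, M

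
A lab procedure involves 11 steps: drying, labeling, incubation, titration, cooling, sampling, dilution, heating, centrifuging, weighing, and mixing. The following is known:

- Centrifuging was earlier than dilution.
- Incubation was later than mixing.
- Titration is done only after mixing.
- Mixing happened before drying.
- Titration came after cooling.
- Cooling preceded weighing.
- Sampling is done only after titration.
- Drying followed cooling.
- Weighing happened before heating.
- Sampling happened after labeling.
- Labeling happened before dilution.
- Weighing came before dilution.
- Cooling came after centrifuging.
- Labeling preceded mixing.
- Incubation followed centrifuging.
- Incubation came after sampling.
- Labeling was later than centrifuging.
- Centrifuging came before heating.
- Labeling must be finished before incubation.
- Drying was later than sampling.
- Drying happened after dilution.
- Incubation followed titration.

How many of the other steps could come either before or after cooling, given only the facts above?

Forced before cooling: centrifuging; forced after cooling: dilution, drying, heating, incubation, sampling, titration, and weighing.
That leaves labeling and mixing with no forced order relative to cooling — 2.

2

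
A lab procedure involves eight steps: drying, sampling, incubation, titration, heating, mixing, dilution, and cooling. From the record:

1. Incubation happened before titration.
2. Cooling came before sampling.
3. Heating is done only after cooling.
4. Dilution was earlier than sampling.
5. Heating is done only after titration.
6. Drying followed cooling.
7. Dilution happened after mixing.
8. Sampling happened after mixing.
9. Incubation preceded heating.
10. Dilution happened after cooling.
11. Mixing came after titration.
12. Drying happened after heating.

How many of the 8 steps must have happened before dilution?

4

Directly stated before dilution: cooling and mixing.
Incubation reaches dilution via incubation → titration → mixing → dilution.
Titration reaches dilution via titration → mixing → dilution.
No chain forces heating (or any of the others) ahead of dilution.
That's cooling, incubation, mixing, and titration — 4 in all.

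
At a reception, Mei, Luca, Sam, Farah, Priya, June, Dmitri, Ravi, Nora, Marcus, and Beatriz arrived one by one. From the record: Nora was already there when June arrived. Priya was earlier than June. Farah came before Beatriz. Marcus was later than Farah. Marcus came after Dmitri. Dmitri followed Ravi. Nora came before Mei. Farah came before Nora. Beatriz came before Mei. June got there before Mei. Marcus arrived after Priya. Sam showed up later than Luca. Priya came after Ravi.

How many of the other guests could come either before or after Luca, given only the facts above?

9

Forced after Luca: Sam.
That leaves Beatriz, Dmitri, Farah, June, Marcus, Mei, Nora, Priya, and Ravi with no forced order relative to Luca — 9.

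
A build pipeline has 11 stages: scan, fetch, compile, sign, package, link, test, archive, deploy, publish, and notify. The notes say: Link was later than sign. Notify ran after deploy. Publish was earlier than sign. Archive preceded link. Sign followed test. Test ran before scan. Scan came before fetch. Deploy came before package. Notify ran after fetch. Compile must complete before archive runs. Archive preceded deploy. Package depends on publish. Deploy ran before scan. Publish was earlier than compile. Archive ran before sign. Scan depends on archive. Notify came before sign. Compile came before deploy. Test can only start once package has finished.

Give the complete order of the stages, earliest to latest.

The constraints fix every adjacent pair, so only one ordering works:
publish → compile → archive → deploy → package → test → scan → fetch → notify → sign → link.

publish, compile, archive, deploy, package, test, scan, fetch, notify, sign, link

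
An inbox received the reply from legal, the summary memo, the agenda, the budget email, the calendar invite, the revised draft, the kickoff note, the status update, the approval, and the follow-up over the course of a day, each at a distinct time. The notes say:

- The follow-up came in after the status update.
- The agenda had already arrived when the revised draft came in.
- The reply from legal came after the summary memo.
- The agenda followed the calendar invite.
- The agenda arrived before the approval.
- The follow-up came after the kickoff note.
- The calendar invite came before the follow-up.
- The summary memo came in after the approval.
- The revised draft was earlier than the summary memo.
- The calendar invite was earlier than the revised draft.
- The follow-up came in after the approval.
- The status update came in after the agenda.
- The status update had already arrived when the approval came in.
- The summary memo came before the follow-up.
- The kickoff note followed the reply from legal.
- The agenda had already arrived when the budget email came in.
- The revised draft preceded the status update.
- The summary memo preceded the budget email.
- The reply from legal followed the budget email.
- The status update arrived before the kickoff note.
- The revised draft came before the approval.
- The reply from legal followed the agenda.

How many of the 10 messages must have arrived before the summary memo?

Directly stated before the summary memo: the approval and the revised draft.
The agenda reaches the summary memo via the agenda → the revised draft → the summary memo.
The calendar invite reaches the summary memo via the calendar invite → the revised draft → the summary memo.
The status update reaches the summary memo via the status update → the approval → the summary memo.
That's the agenda, the approval, the calendar invite, the revised draft, and the status update — 5 in all.

5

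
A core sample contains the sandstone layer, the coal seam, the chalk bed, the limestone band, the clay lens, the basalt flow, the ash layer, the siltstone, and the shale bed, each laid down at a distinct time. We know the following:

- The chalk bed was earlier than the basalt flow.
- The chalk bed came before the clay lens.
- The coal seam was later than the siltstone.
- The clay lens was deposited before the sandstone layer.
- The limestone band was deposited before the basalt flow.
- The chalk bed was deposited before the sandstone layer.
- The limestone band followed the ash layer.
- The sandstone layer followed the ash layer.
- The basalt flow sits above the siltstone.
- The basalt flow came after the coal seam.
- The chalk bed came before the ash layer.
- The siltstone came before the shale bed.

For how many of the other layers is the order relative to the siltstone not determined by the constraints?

Forced after the siltstone: the basalt flow, the coal seam, and the shale bed.
That leaves the ash layer, the chalk bed, the clay lens, the limestone band, and the sandstone layer with no forced order relative to the siltstone — 5.

5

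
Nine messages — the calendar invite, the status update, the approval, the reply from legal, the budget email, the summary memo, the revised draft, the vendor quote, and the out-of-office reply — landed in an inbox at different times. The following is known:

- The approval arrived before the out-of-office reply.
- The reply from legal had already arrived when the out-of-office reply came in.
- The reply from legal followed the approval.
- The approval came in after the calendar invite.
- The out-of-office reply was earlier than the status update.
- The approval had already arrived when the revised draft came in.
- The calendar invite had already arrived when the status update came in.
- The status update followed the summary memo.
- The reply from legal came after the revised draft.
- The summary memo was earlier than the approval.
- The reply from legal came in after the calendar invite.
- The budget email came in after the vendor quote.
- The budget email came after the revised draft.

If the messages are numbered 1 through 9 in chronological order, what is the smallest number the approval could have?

3

The calendar invite and the summary memo must both come before the approval — 2 forced predecessors.
Nothing else is forced ahead of the approval, so its earliest slot is position 2 + 1 = 3.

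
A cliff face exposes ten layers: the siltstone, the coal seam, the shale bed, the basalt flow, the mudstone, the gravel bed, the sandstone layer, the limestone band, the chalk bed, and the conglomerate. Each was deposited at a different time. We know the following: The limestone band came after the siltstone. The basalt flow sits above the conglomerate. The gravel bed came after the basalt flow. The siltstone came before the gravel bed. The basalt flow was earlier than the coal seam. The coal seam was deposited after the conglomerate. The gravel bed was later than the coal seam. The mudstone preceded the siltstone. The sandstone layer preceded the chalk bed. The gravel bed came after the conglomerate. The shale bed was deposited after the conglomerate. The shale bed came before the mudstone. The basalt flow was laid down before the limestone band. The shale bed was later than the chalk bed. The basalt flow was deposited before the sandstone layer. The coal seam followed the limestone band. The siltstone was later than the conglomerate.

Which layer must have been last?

the gravel bed

Every other layer has a chain of constraints placing it before the gravel bed, so the gravel bed is last.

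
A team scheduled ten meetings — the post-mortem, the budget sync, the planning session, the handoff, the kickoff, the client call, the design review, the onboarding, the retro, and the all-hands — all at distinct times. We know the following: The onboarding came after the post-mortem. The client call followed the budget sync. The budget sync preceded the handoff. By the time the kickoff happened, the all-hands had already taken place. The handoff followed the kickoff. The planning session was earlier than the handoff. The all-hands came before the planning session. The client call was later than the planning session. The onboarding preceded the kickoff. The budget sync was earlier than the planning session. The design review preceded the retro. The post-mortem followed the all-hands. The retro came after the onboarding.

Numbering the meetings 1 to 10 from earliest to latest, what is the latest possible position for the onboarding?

The onboarding must come before the handoff, the kickoff, and the retro — 3 meetings forced after it.
Everything else can be placed before the onboarding in some valid order, so the onboarding can sit as late as position 10 − 3 = 7.

7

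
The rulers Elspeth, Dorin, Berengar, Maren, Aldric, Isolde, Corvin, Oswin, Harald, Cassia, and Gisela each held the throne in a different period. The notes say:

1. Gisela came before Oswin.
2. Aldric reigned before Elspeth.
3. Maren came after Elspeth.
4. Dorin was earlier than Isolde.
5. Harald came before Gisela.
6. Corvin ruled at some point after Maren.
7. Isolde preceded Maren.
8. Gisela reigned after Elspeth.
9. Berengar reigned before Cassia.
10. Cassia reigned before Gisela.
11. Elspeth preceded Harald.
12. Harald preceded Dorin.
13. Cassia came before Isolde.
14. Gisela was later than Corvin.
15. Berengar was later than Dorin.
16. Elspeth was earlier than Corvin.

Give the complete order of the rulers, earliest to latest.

Aldric, Elspeth, Harald, Dorin, Berengar, Cassia, Isolde, Maren, Corvin, Gisela, Oswin

The constraints fix every adjacent pair, so only one ordering works:
Aldric → Elspeth → Harald → Dorin → Berengar → Cassia → Isolde → Maren → Corvin → Gisela → Oswin.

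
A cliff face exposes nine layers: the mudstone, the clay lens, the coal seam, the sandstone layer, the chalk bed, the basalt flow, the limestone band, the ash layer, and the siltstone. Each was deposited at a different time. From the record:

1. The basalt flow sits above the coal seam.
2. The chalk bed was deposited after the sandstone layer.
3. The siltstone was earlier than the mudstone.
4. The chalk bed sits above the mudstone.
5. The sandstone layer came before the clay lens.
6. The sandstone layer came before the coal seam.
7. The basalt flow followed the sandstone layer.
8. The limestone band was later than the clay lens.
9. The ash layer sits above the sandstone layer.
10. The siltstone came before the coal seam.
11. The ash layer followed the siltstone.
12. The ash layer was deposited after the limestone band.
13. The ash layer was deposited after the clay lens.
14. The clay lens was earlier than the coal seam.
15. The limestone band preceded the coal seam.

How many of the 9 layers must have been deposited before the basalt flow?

5

Directly stated before the basalt flow: the coal seam and the sandstone layer.
The clay lens reaches the basalt flow via the clay lens → the coal seam → the basalt flow.
The limestone band reaches the basalt flow via the limestone band → the coal seam → the basalt flow.
The siltstone reaches the basalt flow via the siltstone → the coal seam → the basalt flow.
That's the clay lens, the coal seam, the limestone band, the sandstone layer, and the siltstone — 5 in all.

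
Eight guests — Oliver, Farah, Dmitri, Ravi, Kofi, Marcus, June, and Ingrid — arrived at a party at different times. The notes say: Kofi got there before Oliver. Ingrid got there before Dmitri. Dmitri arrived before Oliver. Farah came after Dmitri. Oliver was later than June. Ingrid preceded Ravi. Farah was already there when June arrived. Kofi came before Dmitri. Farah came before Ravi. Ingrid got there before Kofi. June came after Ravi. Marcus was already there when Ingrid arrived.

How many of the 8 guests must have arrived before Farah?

4

Directly stated before Farah: Dmitri.
Ingrid reaches Farah via Ingrid → Dmitri → Farah.
Kofi reaches Farah via Kofi → Dmitri → Farah.
Marcus reaches Farah via Marcus → Ingrid → Dmitri → Farah.
That's Dmitri, Ingrid, Kofi, and Marcus — 4 in all.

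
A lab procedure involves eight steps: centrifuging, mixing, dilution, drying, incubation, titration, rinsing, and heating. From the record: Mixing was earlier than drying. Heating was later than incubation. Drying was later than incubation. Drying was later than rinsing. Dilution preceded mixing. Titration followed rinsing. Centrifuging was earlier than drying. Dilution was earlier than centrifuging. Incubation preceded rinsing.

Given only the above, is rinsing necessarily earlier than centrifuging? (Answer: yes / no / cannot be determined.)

No chain of stated constraints runs from rinsing to centrifuging, and none runs from centrifuging to rinsing either.
So the relative order of rinsing and centrifuging is not fixed by the given facts.

cannot be determined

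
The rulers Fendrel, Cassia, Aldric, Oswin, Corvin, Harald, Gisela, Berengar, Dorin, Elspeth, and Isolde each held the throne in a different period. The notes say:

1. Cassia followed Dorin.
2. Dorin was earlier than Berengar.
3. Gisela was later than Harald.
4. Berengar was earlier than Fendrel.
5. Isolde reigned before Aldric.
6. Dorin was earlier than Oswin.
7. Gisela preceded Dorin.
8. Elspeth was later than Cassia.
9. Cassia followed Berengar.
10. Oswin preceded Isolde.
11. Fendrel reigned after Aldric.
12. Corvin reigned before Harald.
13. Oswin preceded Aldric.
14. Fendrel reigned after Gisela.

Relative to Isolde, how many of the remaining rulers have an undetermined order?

Forced before Isolde: Corvin, Dorin, Gisela, Harald, and Oswin; forced after Isolde: Aldric and Fendrel.
That leaves Berengar, Cassia, and Elspeth with no forced order relative to Isolde — 3.

3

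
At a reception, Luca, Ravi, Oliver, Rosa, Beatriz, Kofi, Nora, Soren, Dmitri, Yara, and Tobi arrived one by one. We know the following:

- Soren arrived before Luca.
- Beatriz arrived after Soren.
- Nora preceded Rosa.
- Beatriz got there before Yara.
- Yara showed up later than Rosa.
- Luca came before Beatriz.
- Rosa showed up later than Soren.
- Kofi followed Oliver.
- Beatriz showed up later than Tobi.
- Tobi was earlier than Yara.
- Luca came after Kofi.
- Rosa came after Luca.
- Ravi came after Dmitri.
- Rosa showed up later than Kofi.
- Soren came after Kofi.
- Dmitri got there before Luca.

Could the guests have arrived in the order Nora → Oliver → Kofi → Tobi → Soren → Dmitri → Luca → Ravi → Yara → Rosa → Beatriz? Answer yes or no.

no

The constraints require Rosa before Yara, but in the proposed sequence Yara appears ahead of Rosa. That one violation is enough.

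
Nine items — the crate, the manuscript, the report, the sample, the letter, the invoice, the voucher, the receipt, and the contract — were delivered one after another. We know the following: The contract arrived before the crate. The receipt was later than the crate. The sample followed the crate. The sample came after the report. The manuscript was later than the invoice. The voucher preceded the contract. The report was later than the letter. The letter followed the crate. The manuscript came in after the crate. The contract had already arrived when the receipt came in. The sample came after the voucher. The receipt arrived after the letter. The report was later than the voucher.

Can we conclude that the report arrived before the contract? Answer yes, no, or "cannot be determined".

Tracing the constraints gives the contract → the crate → the letter → the report, so the contract must come before the report.
That means the report cannot be before the contract.

no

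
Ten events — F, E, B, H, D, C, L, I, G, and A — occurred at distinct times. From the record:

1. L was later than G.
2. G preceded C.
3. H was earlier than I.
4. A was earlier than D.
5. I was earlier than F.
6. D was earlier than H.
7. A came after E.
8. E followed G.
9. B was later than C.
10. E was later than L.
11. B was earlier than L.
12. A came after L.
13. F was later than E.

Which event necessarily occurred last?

Every other event has a chain of constraints placing it before F, so F is last.

F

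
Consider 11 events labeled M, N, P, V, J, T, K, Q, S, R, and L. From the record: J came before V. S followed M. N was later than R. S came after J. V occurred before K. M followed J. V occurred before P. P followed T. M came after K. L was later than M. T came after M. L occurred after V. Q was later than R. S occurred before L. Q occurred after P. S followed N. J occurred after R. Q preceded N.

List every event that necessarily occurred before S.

J, K, M, N, P, Q, R, T, V

Directly stated before S: J, M, and N.
K reaches S via K → M → S.
P reaches S via P → Q → N → S.
Q reaches S via Q → N → S.
Likewise R, T, and V each reach S by chaining the stated constraints.
No chain forces L ahead of S.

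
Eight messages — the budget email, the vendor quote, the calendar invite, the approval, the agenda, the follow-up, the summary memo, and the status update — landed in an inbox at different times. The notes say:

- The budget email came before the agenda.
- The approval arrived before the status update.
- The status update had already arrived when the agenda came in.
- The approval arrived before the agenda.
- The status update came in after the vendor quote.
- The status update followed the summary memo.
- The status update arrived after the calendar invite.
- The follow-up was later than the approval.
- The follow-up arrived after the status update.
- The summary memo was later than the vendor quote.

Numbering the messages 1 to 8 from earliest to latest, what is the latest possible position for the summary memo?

The summary memo must come before the agenda, the follow-up, and the status update — 3 messages forced after it.
Everything else can be placed before the summary memo in some valid order, so the summary memo can sit as late as position 8 − 3 = 5.

5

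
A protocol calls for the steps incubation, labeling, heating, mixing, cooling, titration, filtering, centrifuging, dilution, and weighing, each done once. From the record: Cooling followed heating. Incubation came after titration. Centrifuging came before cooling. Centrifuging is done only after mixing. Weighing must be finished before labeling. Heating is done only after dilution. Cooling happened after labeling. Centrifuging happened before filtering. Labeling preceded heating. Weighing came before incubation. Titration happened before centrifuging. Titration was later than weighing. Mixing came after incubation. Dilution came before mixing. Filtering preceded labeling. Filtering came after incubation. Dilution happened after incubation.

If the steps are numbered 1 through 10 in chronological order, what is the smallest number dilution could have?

Incubation, titration, and weighing must all come before dilution — 3 forced predecessors.
Nothing else is forced ahead of dilution, so its earliest slot is position 3 + 1 = 4.

4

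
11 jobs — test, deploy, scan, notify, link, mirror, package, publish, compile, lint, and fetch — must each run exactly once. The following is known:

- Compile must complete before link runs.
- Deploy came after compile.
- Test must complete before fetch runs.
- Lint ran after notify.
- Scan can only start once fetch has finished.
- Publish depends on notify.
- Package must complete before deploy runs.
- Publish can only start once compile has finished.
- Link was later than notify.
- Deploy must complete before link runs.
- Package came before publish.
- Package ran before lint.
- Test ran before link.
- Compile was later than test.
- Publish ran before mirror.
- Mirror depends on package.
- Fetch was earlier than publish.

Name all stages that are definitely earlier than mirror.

Directly stated before mirror: package and publish.
Compile reaches mirror via compile → publish → mirror.
Fetch reaches mirror via fetch → publish → mirror.
Notify reaches mirror via notify → publish → mirror.
Likewise test reaches mirror by chaining the stated constraints.

compile, fetch, notify, package, publish, test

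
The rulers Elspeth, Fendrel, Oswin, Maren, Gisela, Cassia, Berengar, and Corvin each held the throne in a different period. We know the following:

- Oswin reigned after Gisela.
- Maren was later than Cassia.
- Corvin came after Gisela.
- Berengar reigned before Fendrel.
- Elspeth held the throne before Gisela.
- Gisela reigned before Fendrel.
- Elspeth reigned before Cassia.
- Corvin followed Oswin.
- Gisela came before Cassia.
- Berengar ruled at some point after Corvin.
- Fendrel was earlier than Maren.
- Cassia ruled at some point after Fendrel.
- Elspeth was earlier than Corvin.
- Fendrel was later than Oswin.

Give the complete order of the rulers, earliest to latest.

Elspeth, Gisela, Oswin, Corvin, Berengar, Fendrel, Cassia, Maren

The constraints fix every adjacent pair, so only one ordering works:
Elspeth → Gisela → Oswin → Corvin → Berengar → Fendrel → Cassia → Maren.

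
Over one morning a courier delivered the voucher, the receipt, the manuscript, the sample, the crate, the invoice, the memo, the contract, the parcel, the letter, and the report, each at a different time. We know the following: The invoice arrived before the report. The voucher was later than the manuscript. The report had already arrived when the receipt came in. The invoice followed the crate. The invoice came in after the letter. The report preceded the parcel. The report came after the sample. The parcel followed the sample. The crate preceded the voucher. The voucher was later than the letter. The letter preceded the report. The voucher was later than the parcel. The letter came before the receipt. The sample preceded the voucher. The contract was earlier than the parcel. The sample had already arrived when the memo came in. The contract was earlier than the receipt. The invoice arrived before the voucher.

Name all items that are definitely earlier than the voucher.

Directly stated before the voucher: the crate, the invoice, the letter, the manuscript, the parcel, and the sample.
The contract reaches the voucher via the contract → the parcel → the voucher.
The report reaches the voucher via the report → the parcel → the voucher.
No chain forces the receipt (or any of the others) ahead of the voucher.

the contract, the crate, the invoice, the letter, the manuscript, the parcel, the report, the sample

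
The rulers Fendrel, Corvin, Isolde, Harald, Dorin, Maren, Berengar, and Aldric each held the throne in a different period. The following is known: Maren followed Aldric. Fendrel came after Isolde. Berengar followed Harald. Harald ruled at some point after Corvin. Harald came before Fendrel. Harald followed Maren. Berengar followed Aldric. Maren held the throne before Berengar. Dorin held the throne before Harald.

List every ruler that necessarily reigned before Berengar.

Aldric, Corvin, Dorin, Harald, Maren

Directly stated before Berengar: Aldric, Harald, and Maren.
Corvin reaches Berengar via Corvin → Harald → Berengar.
Dorin reaches Berengar via Dorin → Harald → Berengar.
No chain forces Fendrel (or any of the others) ahead of Berengar.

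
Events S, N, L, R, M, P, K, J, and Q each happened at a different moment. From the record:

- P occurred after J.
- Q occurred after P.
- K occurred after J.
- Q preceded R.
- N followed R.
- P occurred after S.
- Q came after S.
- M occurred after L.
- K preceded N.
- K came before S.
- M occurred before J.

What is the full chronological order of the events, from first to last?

The constraints fix every adjacent pair, so only one ordering works:
L → M → J → K → S → P → Q → R → N.

L, M, J, K, S, P, Q, R, N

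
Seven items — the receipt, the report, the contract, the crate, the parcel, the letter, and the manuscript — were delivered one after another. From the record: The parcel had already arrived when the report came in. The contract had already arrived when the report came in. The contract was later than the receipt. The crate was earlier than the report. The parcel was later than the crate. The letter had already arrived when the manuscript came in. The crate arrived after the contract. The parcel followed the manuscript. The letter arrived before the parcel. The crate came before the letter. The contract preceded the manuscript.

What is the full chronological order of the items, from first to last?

The constraints fix every adjacent pair, so only one ordering works:
the receipt → the contract → the crate → the letter → the manuscript → the parcel → the report.

the receipt, the contract, the crate, the letter, the manuscript, the parcel, the report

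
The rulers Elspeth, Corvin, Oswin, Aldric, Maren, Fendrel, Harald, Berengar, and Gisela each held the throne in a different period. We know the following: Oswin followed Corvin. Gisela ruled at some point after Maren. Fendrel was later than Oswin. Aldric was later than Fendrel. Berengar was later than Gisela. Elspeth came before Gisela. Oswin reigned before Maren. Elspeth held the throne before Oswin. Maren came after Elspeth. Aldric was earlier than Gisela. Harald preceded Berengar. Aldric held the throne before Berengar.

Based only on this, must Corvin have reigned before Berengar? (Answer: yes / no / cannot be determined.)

yes

Chain the constraints: Corvin → Oswin → Fendrel → Aldric → Berengar. Each link is directly stated, so Corvin comes before Berengar.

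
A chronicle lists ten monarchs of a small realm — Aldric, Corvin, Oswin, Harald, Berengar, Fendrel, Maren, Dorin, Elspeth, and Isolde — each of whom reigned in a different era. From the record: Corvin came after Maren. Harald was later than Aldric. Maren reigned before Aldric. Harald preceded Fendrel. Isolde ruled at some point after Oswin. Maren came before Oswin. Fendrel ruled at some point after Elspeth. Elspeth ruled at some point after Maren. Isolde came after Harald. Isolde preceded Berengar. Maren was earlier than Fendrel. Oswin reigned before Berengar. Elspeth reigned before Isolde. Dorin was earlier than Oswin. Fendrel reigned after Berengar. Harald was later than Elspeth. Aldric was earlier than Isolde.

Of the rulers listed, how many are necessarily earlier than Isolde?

6

Directly stated before Isolde: Aldric, Elspeth, Harald, and Oswin.
Dorin reaches Isolde via Dorin → Oswin → Isolde.
Maren reaches Isolde via Maren → Elspeth → Isolde.
No chain forces Fendrel (or any of the others) ahead of Isolde.
That's Aldric, Dorin, Elspeth, Harald, Maren, and Oswin — 6 in all.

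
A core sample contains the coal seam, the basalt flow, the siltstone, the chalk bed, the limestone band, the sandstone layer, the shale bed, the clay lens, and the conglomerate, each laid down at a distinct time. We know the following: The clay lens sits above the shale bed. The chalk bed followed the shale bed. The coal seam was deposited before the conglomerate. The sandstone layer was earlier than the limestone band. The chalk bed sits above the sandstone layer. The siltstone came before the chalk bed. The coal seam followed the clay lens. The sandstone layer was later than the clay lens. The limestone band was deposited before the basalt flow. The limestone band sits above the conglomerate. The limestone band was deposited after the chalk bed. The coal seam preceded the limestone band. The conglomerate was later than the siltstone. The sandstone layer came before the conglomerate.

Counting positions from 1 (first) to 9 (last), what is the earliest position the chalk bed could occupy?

5

The clay lens, the sandstone layer, the shale bed, and the siltstone must all come before the chalk bed — 4 forced predecessors.
Nothing else is forced ahead of the chalk bed, so its earliest slot is position 4 + 1 = 5.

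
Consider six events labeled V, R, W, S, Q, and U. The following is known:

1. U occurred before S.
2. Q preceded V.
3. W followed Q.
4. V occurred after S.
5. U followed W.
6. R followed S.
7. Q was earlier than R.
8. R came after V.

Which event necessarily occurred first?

Q

Q has a chain of constraints placing it before every other event, so Q must be first.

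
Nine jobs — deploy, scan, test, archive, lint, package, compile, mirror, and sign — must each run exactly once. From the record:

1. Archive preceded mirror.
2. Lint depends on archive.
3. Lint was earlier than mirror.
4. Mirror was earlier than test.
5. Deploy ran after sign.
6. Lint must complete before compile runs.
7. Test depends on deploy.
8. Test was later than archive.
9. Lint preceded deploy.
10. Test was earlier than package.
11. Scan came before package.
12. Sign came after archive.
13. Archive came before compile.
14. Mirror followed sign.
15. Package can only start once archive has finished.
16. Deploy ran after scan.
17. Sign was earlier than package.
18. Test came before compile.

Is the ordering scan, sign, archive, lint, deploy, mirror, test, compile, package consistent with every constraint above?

The constraints require archive before sign, but in the proposed sequence sign appears ahead of archive. That one violation is enough.

no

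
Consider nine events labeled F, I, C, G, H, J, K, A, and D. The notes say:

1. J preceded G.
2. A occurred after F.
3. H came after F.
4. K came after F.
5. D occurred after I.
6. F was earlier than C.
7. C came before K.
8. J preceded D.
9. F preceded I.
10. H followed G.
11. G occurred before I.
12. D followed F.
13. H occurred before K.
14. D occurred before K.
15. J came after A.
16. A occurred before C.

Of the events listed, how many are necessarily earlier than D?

5

Directly stated before D: F, I, and J.
A reaches D via A → J → D.
G reaches D via G → I → D.
That's A, F, G, I, and J — 5 in all.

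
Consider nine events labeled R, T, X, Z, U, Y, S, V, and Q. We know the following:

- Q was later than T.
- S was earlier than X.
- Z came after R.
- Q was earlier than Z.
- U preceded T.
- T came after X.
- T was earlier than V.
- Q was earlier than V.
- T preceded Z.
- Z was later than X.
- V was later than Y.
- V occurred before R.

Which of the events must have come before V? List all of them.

Directly stated before V: Q, T, and Y.
S reaches V via S → X → T → V.
U reaches V via U → T → V.
X reaches V via X → T → V.
No chain forces R (or any of the others) ahead of V.

Q, S, T, U, X, Y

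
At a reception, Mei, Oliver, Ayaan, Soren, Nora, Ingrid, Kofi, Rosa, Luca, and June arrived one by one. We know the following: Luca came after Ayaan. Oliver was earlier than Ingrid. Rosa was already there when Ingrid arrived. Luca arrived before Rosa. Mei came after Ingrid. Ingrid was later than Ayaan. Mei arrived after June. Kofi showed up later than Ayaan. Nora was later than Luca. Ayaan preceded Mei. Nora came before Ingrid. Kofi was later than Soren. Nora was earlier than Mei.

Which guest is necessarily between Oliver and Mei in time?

Ingrid

Tracing the constraints gives Oliver → Ingrid → Mei, so Ingrid sits after Oliver and before Mei.
No other guest is forced both after Oliver and before Mei.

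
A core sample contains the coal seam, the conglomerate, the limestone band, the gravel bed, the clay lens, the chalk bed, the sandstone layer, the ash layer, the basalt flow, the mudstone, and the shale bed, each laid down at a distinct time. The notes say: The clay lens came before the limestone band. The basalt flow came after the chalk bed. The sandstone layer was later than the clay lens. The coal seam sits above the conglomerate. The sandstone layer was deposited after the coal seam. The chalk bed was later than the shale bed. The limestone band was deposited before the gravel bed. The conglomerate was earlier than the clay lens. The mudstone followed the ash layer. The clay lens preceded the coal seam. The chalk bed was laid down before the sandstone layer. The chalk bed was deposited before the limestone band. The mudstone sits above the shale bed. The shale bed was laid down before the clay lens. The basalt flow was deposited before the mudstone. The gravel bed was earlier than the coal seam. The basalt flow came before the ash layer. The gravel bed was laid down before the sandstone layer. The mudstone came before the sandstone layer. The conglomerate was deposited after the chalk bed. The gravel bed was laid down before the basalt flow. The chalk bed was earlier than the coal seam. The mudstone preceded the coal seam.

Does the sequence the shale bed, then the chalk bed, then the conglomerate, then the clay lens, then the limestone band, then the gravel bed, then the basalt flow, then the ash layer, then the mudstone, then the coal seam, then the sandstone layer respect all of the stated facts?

Check each stated constraint against the proposed order — e.g. the shale bed is ahead of the mudstone; the chalk bed is ahead of the sandstone layer. Every pair is in the required order; nothing is violated.

yes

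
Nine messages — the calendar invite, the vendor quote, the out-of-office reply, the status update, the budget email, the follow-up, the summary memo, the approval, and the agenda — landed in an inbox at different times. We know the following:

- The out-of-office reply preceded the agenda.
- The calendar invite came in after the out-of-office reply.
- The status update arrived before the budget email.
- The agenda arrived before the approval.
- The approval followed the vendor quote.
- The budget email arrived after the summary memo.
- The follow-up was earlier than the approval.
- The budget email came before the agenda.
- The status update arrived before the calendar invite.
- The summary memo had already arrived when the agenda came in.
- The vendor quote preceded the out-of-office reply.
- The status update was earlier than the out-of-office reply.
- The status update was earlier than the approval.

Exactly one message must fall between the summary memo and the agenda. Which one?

Tracing the constraints gives the summary memo → the budget email → the agenda, so the budget email sits after the summary memo and before the agenda.
No other message is forced both after the summary memo and before the agenda.

the budget email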